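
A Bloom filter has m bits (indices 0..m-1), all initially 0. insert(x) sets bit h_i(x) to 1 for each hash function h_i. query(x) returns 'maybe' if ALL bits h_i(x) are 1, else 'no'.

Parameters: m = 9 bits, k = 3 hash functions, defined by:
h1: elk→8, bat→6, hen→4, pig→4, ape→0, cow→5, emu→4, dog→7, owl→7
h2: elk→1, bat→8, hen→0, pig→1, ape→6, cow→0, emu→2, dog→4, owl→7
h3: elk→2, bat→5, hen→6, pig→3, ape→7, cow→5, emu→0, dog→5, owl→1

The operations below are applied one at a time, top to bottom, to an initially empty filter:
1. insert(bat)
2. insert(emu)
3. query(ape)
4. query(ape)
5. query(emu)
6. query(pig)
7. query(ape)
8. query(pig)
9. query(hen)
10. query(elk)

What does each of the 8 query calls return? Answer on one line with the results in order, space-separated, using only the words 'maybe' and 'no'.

Start: bits=000000000
Op 1: insert bat -> sets bits 5 6 8 -> bits=000001101
Op 2: insert emu -> sets bits 0 2 4 -> bits=101011101
Op 3: query ape -> checks bit0=1, bit6=1, bit7=0 (has a 0) -> no
Op 4: query ape -> checks bit0=1, bit6=1, bit7=0 (has a 0) -> no
Op 5: query emu -> checks bit0=1, bit2=1, bit4=1 (all 1) -> maybe
Op 6: query pig -> checks bit1=0, bit3=0, bit4=1 (has a 0) -> no
Op 7: query ape -> checks bit0=1, bit6=1, bit7=0 (has a 0) -> no
Op 8: query pig -> checks bit1=0, bit3=0, bit4=1 (has a 0) -> no
Op 9: query hen -> checks bit0=1, bit4=1, bit6=1 (all 1) -> maybe
Op 10: query elk -> checks bit1=0, bit2=1, bit8=1 (has a 0) -> no
Query results in order: no no maybe no no no maybe no

Answer: no no maybe no no no maybe no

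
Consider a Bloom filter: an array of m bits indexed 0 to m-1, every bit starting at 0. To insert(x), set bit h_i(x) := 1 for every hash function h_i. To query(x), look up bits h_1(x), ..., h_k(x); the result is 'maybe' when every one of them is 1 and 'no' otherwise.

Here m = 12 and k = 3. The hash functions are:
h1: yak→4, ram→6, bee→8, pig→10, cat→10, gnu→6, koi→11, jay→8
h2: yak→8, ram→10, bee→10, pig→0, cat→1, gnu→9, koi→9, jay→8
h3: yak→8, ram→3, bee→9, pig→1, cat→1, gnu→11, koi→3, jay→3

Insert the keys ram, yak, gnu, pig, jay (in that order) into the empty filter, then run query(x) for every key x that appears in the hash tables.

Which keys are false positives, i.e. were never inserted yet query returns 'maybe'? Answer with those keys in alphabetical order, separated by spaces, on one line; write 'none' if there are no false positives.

Start: bits=000000000000
After insert 'ram': sets bits 3 6 10 -> bits=000100100010
After insert 'yak': sets bits 4 8 -> bits=000110101010
After insert 'gnu': sets bits 6 9 11 -> bits=000110101111
After insert 'pig': sets bits 0 1 10 -> bits=110110101111
After insert 'jay': sets bits 3 8 -> bits=110110101111
Not inserted: bee cat koi — query each against bits=110110101111:
query bee: checks bit8=1, bit9=1, bit10=1 (all 1) -> maybe => FALSE POSITIVE
query cat: checks bit1=1, bit10=1 (all 1) -> maybe => FALSE POSITIVE
query koi: checks bit3=1, bit9=1, bit11=1 (all 1) -> maybe => FALSE POSITIVE
False positives (alphabetical): bee cat koi

Answer: bee cat koi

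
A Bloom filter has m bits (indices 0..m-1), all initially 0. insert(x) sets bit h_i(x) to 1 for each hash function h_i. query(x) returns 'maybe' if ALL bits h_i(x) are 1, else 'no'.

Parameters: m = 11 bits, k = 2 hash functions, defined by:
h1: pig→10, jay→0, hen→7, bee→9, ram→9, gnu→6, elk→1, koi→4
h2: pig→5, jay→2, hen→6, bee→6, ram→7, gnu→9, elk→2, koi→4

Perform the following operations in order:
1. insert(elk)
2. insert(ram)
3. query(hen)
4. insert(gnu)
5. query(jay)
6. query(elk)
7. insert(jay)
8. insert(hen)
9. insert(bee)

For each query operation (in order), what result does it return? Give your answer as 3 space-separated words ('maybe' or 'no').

Answer: no no maybe

Derivation:
Start: bits=00000000000
Op 1: insert elk -> sets bits 1 2 -> bits=01100000000
Op 2: insert ram -> sets bits 7 9 -> bits=01100001010
Op 3: query hen -> checks bit6=0, bit7=1 (has a 0) -> no
Op 4: insert gnu -> sets bits 6 9 -> bits=01100011010
Op 5: query jay -> checks bit0=0, bit2=1 (has a 0) -> no
Op 6: query elk -> checks bit1=1, bit2=1 (all 1) -> maybe
Op 7: insert jay -> sets bits 0 2 -> bits=11100011010
Op 8: insert hen -> sets bits 6 7 -> bits=11100011010
Op 9: insert bee -> sets bits 6 9 -> bits=11100011010
Query results in order: no no maybe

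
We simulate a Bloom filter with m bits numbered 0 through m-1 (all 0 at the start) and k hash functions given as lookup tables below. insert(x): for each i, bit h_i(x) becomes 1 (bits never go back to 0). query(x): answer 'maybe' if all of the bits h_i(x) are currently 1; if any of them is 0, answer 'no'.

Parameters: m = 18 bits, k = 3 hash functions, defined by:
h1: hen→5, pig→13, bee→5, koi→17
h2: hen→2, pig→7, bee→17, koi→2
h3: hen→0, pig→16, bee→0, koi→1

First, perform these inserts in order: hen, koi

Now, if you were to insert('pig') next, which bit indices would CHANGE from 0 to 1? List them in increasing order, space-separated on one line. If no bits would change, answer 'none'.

Start: bits=000000000000000000
After insert 'hen': sets bits 0 2 5 -> bits=101001000000000000
After insert 'koi': sets bits 1 2 17 -> bits=111001000000000001
insert 'pig' would touch bits 7 13 16; currently bit7=0, bit13=0, bit16=0
Bits that are 0 among those (would change 0->1): 7 13 16

Answer: 7 13 16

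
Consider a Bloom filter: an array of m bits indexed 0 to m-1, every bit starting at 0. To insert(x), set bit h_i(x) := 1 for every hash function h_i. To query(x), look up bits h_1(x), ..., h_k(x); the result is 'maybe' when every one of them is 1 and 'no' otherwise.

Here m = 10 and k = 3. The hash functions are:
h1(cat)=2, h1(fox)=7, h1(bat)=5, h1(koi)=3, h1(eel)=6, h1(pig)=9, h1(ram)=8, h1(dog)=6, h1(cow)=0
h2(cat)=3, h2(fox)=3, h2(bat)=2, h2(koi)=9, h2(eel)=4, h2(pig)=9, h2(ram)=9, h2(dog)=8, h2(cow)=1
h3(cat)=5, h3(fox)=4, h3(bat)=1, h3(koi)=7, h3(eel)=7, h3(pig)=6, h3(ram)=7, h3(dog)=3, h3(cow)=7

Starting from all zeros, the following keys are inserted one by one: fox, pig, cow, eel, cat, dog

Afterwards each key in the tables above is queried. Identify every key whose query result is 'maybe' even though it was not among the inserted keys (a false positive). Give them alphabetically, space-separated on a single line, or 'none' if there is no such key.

Start: bits=0000000000
After insert 'fox': sets bits 3 4 7 -> bits=0001100100
After insert 'pig': sets bits 6 9 -> bits=0001101101
After insert 'cow': sets bits 0 1 7 -> bits=1101101101
After insert 'eel': sets bits 4 6 7 -> bits=1101101101
After insert 'cat': sets bits 2 3 5 -> bits=1111111101
After insert 'dog': sets bits 3 6 8 -> bits=1111111111
Not inserted: bat koi ram — query each against bits=1111111111:
query bat: checks bit1=1, bit2=1, bit5=1 (all 1) -> maybe => FALSE POSITIVE
query koi: checks bit3=1, bit7=1, bit9=1 (all 1) -> maybe => FALSE POSITIVE
query ram: checks bit7=1, bit8=1, bit9=1 (all 1) -> maybe => FALSE POSITIVE
False positives (alphabetical): bat koi ram

Answer: bat koi ram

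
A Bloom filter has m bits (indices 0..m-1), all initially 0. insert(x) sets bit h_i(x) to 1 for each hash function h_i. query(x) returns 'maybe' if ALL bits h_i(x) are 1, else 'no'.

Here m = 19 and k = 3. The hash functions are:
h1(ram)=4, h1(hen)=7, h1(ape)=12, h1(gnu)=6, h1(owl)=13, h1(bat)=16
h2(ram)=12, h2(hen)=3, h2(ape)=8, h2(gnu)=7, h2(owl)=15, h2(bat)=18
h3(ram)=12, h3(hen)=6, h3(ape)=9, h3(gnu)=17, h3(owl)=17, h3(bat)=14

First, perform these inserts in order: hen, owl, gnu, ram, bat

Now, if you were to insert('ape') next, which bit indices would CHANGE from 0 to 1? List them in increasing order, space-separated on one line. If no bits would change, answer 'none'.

Answer: 8 9

Derivation:
Start: bits=0000000000000000000
After insert 'hen': sets bits 3 6 7 -> bits=0001001100000000000
After insert 'owl': sets bits 13 15 17 -> bits=0001001100000101010
After insert 'gnu': sets bits 6 7 17 -> bits=0001001100000101010
After insert 'ram': sets bits 4 12 -> bits=0001101100001101010
After insert 'bat': sets bits 14 16 18 -> bits=0001101100001111111
insert 'ape' would touch bits 8 9 12; currently bit8=0, bit9=0, bit12=1
Bits that are 0 among those (would change 0->1): 8 9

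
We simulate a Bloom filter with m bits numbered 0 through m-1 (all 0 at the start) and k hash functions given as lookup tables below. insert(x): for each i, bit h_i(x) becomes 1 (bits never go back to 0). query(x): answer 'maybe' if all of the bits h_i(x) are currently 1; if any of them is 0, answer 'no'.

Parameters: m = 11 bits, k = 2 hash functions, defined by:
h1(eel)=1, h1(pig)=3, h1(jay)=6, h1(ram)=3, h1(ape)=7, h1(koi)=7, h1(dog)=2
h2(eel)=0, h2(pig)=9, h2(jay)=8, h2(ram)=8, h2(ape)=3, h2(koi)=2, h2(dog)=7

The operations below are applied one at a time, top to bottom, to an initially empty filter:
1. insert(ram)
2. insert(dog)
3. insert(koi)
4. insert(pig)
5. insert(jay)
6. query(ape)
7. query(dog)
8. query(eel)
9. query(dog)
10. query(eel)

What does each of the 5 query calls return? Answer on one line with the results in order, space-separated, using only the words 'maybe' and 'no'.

Answer: maybe maybe no maybe no

Derivation:
Start: bits=00000000000
Op 1: insert ram -> sets bits 3 8 -> bits=00010000100
Op 2: insert dog -> sets bits 2 7 -> bits=00110001100
Op 3: insert koi -> sets bits 2 7 -> bits=00110001100
Op 4: insert pig -> sets bits 3 9 -> bits=00110001110
Op 5: insert jay -> sets bits 6 8 -> bits=00110011110
Op 6: query ape -> checks bit3=1, bit7=1 (all 1) -> maybe
Op 7: query dog -> checks bit2=1, bit7=1 (all 1) -> maybe
Op 8: query eel -> checks bit0=0, bit1=0 (has a 0) -> no
Op 9: query dog -> checks bit2=1, bit7=1 (all 1) -> maybe
Op 10: query eel -> checks bit0=0, bit1=0 (has a 0) -> no
Query results in order: maybe maybe no maybe no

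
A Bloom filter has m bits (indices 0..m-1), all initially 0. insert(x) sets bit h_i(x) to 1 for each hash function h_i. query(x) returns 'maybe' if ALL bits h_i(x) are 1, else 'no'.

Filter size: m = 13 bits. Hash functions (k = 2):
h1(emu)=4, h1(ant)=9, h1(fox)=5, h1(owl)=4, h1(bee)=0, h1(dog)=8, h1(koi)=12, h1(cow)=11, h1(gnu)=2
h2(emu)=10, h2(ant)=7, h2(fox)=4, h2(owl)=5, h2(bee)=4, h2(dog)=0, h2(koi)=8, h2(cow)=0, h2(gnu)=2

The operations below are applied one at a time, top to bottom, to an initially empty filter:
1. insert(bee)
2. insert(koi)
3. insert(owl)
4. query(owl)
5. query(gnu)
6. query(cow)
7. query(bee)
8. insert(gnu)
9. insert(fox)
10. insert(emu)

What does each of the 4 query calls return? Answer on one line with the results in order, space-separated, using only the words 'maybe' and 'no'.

Answer: maybe no no maybe

Derivation:
Start: bits=0000000000000
Op 1: insert bee -> sets bits 0 4 -> bits=1000100000000
Op 2: insert koi -> sets bits 8 12 -> bits=1000100010001
Op 3: insert owl -> sets bits 4 5 -> bits=1000110010001
Op 4: query owl -> checks bit4=1, bit5=1 (all 1) -> maybe
Op 5: query gnu -> checks bit2=0 (has a 0) -> no
Op 6: query cow -> checks bit0=1, bit11=0 (has a 0) -> no
Op 7: query bee -> checks bit0=1, bit4=1 (all 1) -> maybe
Op 8: insert gnu -> sets bits 2 -> bits=1010110010001
Op 9: insert fox -> sets bits 4 5 -> bits=1010110010001
Op 10: insert emu -> sets bits 4 10 -> bits=1010110010101
Query results in order: maybe no no maybe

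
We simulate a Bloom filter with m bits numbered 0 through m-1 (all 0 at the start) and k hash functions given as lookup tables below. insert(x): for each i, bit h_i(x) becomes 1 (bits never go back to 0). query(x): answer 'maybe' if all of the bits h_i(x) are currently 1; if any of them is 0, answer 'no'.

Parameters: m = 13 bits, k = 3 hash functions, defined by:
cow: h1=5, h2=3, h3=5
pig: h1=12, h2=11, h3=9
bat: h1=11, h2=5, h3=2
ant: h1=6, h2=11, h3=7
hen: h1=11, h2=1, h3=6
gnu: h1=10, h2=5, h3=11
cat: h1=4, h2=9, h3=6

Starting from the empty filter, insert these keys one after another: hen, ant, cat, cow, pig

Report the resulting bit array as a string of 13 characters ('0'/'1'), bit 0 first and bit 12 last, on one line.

Answer: 0101111101011

Derivation:
Start: bits=0000000000000
After insert 'hen': sets bits 1 6 11 -> bits=0100001000010
After insert 'ant': sets bits 6 7 11 -> bits=0100001100010
After insert 'cat': sets bits 4 6 9 -> bits=0100101101010
After insert 'cow': sets bits 3 5 -> bits=0101111101010
After insert 'pig': sets bits 9 11 12 -> bits=0101111101011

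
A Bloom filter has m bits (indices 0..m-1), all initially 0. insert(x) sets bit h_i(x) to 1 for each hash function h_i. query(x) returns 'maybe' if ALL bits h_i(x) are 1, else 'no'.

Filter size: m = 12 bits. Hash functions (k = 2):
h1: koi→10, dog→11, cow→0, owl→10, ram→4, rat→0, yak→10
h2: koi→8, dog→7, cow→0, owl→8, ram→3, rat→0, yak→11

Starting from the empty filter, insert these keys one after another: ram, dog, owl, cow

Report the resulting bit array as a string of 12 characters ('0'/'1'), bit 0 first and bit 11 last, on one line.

Start: bits=000000000000
After insert 'ram': sets bits 3 4 -> bits=000110000000
After insert 'dog': sets bits 7 11 -> bits=000110010001
After insert 'owl': sets bits 8 10 -> bits=000110011011
After insert 'cow': sets bits 0 -> bits=100110011011

Answer: 100110011011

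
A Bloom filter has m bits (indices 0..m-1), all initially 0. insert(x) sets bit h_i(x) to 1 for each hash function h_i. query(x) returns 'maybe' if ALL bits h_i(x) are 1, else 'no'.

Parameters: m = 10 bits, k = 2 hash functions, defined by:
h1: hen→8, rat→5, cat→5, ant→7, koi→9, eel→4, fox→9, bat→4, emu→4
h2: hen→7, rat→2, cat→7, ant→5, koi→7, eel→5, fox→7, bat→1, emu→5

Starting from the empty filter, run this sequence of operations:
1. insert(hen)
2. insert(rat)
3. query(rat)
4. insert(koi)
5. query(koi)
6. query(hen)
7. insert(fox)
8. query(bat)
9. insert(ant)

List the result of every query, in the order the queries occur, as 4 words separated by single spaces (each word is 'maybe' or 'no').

Start: bits=0000000000
Op 1: insert hen -> sets bits 7 8 -> bits=0000000110
Op 2: insert rat -> sets bits 2 5 -> bits=0010010110
Op 3: query rat -> checks bit2=1, bit5=1 (all 1) -> maybe
Op 4: insert koi -> sets bits 7 9 -> bits=0010010111
Op 5: query koi -> checks bit7=1, bit9=1 (all 1) -> maybe
Op 6: query hen -> checks bit7=1, bit8=1 (all 1) -> maybe
Op 7: insert fox -> sets bits 7 9 -> bits=0010010111
Op 8: query bat -> checks bit1=0, bit4=0 (has a 0) -> no
Op 9: insert ant -> sets bits 5 7 -> bits=0010010111
Query results in order: maybe maybe maybe no

Answer: maybe maybe maybe no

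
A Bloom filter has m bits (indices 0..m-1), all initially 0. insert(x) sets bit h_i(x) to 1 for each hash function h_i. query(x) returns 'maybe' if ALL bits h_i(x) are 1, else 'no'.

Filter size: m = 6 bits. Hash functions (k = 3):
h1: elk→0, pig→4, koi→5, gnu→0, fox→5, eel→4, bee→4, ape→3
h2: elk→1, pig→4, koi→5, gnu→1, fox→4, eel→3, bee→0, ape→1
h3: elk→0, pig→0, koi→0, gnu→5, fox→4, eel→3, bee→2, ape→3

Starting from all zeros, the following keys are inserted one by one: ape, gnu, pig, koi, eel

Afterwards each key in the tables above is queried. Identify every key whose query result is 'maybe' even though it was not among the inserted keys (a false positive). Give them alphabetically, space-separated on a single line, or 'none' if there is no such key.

Answer: elk fox

Derivation:
Start: bits=000000
After insert 'ape': sets bits 1 3 -> bits=010100
After insert 'gnu': sets bits 0 1 5 -> bits=110101
After insert 'pig': sets bits 0 4 -> bits=110111
After insert 'koi': sets bits 0 5 -> bits=110111
After insert 'eel': sets bits 3 4 -> bits=110111
Not inserted: bee elk fox — query each against bits=110111:
query bee: checks bit0=1, bit2=0, bit4=1 (has a 0) -> no => not a false positive
query elk: checks bit0=1, bit1=1 (all 1) -> maybe => FALSE POSITIVE
query fox: checks bit4=1, bit5=1 (all 1) -> maybe => FALSE POSITIVE
False positives (alphabetical): elk fox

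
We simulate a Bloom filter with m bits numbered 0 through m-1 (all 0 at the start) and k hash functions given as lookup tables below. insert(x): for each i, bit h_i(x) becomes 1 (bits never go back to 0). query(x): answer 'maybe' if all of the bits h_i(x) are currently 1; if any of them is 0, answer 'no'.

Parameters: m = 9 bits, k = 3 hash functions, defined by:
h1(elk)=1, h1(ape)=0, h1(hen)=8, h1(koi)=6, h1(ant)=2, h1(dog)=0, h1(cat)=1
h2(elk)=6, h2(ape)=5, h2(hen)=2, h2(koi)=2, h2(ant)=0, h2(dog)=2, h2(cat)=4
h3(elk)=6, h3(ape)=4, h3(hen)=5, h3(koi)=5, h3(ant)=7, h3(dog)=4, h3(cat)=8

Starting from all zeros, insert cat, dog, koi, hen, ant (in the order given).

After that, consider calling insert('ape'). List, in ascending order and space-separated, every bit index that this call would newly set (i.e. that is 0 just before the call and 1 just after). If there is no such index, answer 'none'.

Start: bits=000000000
After insert 'cat': sets bits 1 4 8 -> bits=010010001
After insert 'dog': sets bits 0 2 4 -> bits=111010001
After insert 'koi': sets bits 2 5 6 -> bits=111011101
After insert 'hen': sets bits 2 5 8 -> bits=111011101
After insert 'ant': sets bits 0 2 7 -> bits=111011111
insert 'ape' would touch bits 0 4 5; currently bit0=1, bit4=1, bit5=1
Bits that are 0 among those (would change 0->1): none

Answer: none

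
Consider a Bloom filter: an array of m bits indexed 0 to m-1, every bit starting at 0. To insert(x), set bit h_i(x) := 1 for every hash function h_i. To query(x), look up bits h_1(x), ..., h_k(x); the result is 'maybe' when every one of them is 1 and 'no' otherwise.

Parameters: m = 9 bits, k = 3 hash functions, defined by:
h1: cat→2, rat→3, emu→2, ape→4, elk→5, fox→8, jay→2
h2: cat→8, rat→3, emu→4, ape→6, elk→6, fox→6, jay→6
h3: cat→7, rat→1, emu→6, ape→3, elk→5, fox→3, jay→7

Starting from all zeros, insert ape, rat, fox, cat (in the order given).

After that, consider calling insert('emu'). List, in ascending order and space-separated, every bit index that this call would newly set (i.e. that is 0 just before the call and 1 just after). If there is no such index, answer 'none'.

Start: bits=000000000
After insert 'ape': sets bits 3 4 6 -> bits=000110100
After insert 'rat': sets bits 1 3 -> bits=010110100
After insert 'fox': sets bits 3 6 8 -> bits=010110101
After insert 'cat': sets bits 2 7 8 -> bits=011110111
insert 'emu' would touch bits 2 4 6; currently bit2=1, bit4=1, bit6=1
Bits that are 0 among those (would change 0->1): none

Answer: none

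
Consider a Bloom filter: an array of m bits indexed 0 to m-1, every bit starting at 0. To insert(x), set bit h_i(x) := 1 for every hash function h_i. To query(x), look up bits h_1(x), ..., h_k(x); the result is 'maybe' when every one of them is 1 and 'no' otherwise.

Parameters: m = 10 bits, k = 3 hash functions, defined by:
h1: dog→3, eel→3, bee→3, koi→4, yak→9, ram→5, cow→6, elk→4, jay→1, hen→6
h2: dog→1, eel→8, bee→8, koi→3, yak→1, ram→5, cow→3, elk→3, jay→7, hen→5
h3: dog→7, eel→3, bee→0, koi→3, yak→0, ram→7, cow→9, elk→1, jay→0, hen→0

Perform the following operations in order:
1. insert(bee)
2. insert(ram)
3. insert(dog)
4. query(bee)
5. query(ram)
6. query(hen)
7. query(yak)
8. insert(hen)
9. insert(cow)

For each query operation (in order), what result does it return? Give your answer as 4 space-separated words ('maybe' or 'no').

Start: bits=0000000000
Op 1: insert bee -> sets bits 0 3 8 -> bits=1001000010
Op 2: insert ram -> sets bits 5 7 -> bits=1001010110
Op 3: insert dog -> sets bits 1 3 7 -> bits=1101010110
Op 4: query bee -> checks bit0=1, bit3=1, bit8=1 (all 1) -> maybe
Op 5: query ram -> checks bit5=1, bit7=1 (all 1) -> maybe
Op 6: query hen -> checks bit0=1, bit5=1, bit6=0 (has a 0) -> no
Op 7: query yak -> checks bit0=1, bit1=1, bit9=0 (has a 0) -> no
Op 8: insert hen -> sets bits 0 5 6 -> bits=1101011110
Op 9: insert cow -> sets bits 3 6 9 -> bits=1101011111
Query results in order: maybe maybe no no

Answer: maybe maybe no no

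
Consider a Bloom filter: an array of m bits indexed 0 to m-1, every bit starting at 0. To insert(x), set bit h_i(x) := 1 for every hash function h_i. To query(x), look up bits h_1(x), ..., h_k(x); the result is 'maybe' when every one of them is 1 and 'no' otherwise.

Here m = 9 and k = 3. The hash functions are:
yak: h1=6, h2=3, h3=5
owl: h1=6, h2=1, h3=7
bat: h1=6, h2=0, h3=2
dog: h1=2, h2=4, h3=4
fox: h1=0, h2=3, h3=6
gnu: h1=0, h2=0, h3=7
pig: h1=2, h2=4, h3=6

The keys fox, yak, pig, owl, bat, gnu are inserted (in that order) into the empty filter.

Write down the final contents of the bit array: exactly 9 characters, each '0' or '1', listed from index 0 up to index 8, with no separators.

Answer: 111111110

Derivation:
Start: bits=000000000
After insert 'fox': sets bits 0 3 6 -> bits=100100100
After insert 'yak': sets bits 3 5 6 -> bits=100101100
After insert 'pig': sets bits 2 4 6 -> bits=101111100
After insert 'owl': sets bits 1 6 7 -> bits=111111110
After insert 'bat': sets bits 0 2 6 -> bits=111111110
After insert 'gnu': sets bits 0 7 -> bits=111111110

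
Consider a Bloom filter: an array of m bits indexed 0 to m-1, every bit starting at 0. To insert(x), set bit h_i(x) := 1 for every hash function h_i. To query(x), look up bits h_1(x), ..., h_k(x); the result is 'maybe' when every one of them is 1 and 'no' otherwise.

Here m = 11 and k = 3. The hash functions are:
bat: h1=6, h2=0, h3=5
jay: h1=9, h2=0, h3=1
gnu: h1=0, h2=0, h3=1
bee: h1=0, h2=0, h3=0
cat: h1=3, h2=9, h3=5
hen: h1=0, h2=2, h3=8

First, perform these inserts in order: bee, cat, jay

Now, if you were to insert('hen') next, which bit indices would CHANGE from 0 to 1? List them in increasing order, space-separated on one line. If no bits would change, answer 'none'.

Answer: 2 8

Derivation:
Start: bits=00000000000
After insert 'bee': sets bits 0 -> bits=10000000000
After insert 'cat': sets bits 3 5 9 -> bits=10010100010
After insert 'jay': sets bits 0 1 9 -> bits=11010100010
insert 'hen' would touch bits 0 2 8; currently bit0=1, bit2=0, bit8=0
Bits that are 0 among those (would change 0->1): 2 8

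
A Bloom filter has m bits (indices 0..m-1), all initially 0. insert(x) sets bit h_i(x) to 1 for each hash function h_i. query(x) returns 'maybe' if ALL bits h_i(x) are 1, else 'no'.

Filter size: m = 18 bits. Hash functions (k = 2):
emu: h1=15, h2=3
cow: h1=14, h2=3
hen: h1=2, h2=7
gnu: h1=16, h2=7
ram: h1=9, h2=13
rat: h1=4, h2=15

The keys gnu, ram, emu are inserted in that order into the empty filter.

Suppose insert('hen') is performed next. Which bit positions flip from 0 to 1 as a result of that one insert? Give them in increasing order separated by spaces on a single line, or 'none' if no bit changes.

Start: bits=000000000000000000
After insert 'gnu': sets bits 7 16 -> bits=000000010000000010
After insert 'ram': sets bits 9 13 -> bits=000000010100010010
After insert 'emu': sets bits 3 15 -> bits=000100010100010110
insert 'hen' would touch bits 2 7; currently bit2=0, bit7=1
Bits that are 0 among those (would change 0->1): 2

Answer: 2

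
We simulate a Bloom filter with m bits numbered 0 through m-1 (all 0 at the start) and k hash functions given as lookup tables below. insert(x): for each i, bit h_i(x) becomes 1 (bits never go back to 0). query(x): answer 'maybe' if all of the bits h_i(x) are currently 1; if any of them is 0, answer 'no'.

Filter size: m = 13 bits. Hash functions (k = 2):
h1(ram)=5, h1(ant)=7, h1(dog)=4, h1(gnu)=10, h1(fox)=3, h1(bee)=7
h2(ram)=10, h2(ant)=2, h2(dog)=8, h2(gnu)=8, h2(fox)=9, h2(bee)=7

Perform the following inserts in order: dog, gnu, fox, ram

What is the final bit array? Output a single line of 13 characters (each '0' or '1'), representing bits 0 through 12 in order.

Answer: 0001110011100

Derivation:
Start: bits=0000000000000
After insert 'dog': sets bits 4 8 -> bits=0000100010000
After insert 'gnu': sets bits 8 10 -> bits=0000100010100
After insert 'fox': sets bits 3 9 -> bits=0001100011100
After insert 'ram': sets bits 5 10 -> bits=0001110011100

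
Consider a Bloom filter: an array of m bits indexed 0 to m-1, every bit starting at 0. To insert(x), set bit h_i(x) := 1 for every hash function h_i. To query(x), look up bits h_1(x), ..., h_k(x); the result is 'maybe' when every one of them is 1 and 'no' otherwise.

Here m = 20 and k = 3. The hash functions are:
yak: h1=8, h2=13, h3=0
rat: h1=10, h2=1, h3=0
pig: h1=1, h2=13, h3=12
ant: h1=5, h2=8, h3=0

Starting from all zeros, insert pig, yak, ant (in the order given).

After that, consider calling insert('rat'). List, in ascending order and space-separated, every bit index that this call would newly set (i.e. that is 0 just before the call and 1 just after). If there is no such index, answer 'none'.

Answer: 10

Derivation:
Start: bits=00000000000000000000
After insert 'pig': sets bits 1 12 13 -> bits=01000000000011000000
After insert 'yak': sets bits 0 8 13 -> bits=11000000100011000000
After insert 'ant': sets bits 0 5 8 -> bits=11000100100011000000
insert 'rat' would touch bits 0 1 10; currently bit0=1, bit1=1, bit10=0
Bits that are 0 among those (would change 0->1): 10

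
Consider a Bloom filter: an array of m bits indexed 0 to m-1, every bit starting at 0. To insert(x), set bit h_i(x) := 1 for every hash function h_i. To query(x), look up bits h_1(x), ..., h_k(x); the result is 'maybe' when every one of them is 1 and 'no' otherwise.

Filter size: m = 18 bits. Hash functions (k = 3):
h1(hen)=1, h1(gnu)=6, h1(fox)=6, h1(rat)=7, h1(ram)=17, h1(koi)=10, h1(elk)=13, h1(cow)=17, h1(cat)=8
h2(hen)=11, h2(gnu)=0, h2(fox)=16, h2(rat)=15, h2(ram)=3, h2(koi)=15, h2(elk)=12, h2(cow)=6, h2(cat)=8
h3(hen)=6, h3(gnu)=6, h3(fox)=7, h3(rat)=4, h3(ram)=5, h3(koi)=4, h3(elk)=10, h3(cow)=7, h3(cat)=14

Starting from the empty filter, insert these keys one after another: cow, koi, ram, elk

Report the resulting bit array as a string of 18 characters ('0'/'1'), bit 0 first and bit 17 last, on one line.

Answer: 000111110010110101

Derivation:
Start: bits=000000000000000000
After insert 'cow': sets bits 6 7 17 -> bits=000000110000000001
After insert 'koi': sets bits 4 10 15 -> bits=000010110010000101
After insert 'ram': sets bits 3 5 17 -> bits=000111110010000101
After insert 'elk': sets bits 10 12 13 -> bits=000111110010110101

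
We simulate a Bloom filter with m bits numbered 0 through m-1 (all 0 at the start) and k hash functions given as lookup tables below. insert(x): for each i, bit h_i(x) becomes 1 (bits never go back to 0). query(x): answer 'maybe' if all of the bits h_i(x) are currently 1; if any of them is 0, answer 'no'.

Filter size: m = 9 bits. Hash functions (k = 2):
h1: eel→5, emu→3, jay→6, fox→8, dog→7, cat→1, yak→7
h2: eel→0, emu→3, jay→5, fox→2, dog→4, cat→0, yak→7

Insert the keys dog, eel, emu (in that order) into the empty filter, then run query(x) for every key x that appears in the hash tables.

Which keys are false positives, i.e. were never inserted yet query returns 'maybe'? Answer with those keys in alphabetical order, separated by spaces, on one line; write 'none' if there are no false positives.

Start: bits=000000000
After insert 'dog': sets bits 4 7 -> bits=000010010
After insert 'eel': sets bits 0 5 -> bits=100011010
After insert 'emu': sets bits 3 -> bits=100111010
Not inserted: cat fox jay yak — query each against bits=100111010:
query cat: checks bit0=1, bit1=0 (has a 0) -> no => not a false positive
query fox: checks bit2=0, bit8=0 (has a 0) -> no => not a false positive
query jay: checks bit5=1, bit6=0 (has a 0) -> no => not a false positive
query yak: checks bit7=1 (all 1) -> maybe => FALSE POSITIVE
False positives (alphabetical): yak

Answer: yak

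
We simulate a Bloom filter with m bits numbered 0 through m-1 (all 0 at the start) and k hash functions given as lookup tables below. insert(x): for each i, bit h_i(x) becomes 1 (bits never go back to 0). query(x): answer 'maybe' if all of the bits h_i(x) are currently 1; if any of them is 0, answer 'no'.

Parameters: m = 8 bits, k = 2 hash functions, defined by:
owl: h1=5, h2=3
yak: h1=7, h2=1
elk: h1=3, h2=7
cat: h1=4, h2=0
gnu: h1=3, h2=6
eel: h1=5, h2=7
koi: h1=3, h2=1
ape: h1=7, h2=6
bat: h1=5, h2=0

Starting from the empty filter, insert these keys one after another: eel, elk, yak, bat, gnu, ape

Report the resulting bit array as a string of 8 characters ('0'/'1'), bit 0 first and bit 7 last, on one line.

Start: bits=00000000
After insert 'eel': sets bits 5 7 -> bits=00000101
After insert 'elk': sets bits 3 7 -> bits=00010101
After insert 'yak': sets bits 1 7 -> bits=01010101
After insert 'bat': sets bits 0 5 -> bits=11010101
After insert 'gnu': sets bits 3 6 -> bits=11010111
After insert 'ape': sets bits 6 7 -> bits=11010111

Answer: 11010111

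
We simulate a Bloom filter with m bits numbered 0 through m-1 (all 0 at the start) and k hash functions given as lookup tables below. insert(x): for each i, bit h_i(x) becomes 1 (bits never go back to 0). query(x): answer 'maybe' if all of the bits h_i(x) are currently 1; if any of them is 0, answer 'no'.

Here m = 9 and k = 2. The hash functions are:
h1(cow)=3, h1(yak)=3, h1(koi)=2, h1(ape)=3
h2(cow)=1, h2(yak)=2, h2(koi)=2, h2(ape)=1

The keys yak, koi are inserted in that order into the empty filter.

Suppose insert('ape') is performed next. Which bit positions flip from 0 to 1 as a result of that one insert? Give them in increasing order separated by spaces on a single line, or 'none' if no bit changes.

Answer: 1

Derivation:
Start: bits=000000000
After insert 'yak': sets bits 2 3 -> bits=001100000
After insert 'koi': sets bits 2 -> bits=001100000
insert 'ape' would touch bits 1 3; currently bit1=0, bit3=1
Bits that are 0 among those (would change 0->1): 1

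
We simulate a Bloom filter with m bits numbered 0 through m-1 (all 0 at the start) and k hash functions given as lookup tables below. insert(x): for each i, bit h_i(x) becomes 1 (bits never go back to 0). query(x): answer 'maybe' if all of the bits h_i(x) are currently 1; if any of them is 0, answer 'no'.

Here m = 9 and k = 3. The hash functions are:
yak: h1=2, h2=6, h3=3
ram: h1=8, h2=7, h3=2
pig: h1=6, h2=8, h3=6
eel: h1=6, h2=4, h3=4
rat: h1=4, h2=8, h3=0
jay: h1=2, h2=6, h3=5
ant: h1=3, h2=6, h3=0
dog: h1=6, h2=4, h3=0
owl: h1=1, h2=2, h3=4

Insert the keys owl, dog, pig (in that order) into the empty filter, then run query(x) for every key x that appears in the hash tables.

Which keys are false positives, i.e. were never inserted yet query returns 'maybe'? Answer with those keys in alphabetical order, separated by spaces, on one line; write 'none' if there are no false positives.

Answer: eel rat

Derivation:
Start: bits=000000000
After insert 'owl': sets bits 1 2 4 -> bits=011010000
After insert 'dog': sets bits 0 4 6 -> bits=111010100
After insert 'pig': sets bits 6 8 -> bits=111010101
Not inserted: ant eel jay ram rat yak — query each against bits=111010101:
query ant: checks bit0=1, bit3=0, bit6=1 (has a 0) -> no => not a false positive
query eel: checks bit4=1, bit6=1 (all 1) -> maybe => FALSE POSITIVE
query jay: checks bit2=1, bit5=0, bit6=1 (has a 0) -> no => not a false positive
query ram: checks bit2=1, bit7=0, bit8=1 (has a 0) -> no => not a false positive
query rat: checks bit0=1, bit4=1, bit8=1 (all 1) -> maybe => FALSE POSITIVE
query yak: checks bit2=1, bit3=0, bit6=1 (has a 0) -> no => not a false positive
False positives (alphabetical): eel rat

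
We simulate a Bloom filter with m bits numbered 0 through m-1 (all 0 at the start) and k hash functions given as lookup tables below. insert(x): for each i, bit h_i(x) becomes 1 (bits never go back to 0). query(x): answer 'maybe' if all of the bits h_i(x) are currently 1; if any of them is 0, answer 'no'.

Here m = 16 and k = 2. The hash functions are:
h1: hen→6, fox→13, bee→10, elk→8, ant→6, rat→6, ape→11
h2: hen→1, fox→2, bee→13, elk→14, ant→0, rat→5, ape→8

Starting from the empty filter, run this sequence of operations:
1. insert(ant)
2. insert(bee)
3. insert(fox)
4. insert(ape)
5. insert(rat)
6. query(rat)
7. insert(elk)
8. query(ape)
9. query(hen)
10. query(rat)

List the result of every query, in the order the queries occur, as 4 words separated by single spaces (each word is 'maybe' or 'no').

Answer: maybe maybe no maybe

Derivation:
Start: bits=0000000000000000
Op 1: insert ant -> sets bits 0 6 -> bits=1000001000000000
Op 2: insert bee -> sets bits 10 13 -> bits=1000001000100100
Op 3: insert fox -> sets bits 2 13 -> bits=1010001000100100
Op 4: insert ape -> sets bits 8 11 -> bits=1010001010110100
Op 5: insert rat -> sets bits 5 6 -> bits=1010011010110100
Op 6: query rat -> checks bit5=1, bit6=1 (all 1) -> maybe
Op 7: insert elk -> sets bits 8 14 -> bits=1010011010110110
Op 8: query ape -> checks bit8=1, bit11=1 (all 1) -> maybe
Op 9: query hen -> checks bit1=0, bit6=1 (has a 0) -> no
Op 10: query rat -> checks bit5=1, bit6=1 (all 1) -> maybe
Query results in order: maybe maybe no maybe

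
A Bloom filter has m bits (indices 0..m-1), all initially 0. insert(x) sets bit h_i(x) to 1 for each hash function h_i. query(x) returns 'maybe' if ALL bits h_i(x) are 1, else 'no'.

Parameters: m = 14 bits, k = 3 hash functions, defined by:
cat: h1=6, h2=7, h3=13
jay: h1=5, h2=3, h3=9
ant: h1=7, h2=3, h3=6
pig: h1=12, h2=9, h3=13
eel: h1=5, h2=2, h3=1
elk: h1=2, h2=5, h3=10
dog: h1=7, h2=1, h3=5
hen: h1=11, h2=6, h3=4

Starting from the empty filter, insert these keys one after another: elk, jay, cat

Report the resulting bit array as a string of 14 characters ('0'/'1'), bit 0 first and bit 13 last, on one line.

Answer: 00110111011001

Derivation:
Start: bits=00000000000000
After insert 'elk': sets bits 2 5 10 -> bits=00100100001000
After insert 'jay': sets bits 3 5 9 -> bits=00110100011000
After insert 'cat': sets bits 6 7 13 -> bits=00110111011001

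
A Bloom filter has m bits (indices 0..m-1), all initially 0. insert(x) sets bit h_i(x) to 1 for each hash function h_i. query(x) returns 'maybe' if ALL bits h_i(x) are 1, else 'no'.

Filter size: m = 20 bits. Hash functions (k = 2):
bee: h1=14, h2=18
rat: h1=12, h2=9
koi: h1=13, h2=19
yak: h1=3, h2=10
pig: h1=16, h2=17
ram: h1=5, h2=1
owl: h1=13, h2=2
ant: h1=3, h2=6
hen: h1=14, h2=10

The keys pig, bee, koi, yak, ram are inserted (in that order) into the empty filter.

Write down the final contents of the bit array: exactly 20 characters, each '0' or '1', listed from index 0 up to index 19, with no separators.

Answer: 01010100001001101111

Derivation:
Start: bits=00000000000000000000
After insert 'pig': sets bits 16 17 -> bits=00000000000000001100
After insert 'bee': sets bits 14 18 -> bits=00000000000000101110
After insert 'koi': sets bits 13 19 -> bits=00000000000001101111
After insert 'yak': sets bits 3 10 -> bits=00010000001001101111
After insert 'ram': sets bits 1 5 -> bits=01010100001001101111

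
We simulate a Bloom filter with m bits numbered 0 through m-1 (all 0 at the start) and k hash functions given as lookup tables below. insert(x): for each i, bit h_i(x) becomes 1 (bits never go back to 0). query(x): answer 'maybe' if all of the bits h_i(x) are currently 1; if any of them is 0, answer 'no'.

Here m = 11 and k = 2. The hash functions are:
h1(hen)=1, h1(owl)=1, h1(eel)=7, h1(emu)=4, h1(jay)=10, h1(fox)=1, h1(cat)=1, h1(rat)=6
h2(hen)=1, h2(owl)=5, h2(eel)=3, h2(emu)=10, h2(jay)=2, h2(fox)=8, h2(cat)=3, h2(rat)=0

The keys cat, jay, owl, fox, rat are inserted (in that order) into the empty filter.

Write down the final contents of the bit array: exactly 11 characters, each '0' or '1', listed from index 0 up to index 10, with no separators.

Start: bits=00000000000
After insert 'cat': sets bits 1 3 -> bits=01010000000
After insert 'jay': sets bits 2 10 -> bits=01110000001
After insert 'owl': sets bits 1 5 -> bits=01110100001
After insert 'fox': sets bits 1 8 -> bits=01110100101
After insert 'rat': sets bits 0 6 -> bits=11110110101

Answer: 11110110101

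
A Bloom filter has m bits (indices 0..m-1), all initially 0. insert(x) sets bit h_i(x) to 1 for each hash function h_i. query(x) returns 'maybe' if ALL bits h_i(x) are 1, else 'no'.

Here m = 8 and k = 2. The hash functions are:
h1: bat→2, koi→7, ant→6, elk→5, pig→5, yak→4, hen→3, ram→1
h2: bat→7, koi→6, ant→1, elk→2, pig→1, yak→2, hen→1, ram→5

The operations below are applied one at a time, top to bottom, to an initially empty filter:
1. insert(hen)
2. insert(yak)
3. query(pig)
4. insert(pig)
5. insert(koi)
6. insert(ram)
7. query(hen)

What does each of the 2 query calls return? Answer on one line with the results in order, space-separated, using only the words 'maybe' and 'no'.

Answer: no maybe

Derivation:
Start: bits=00000000
Op 1: insert hen -> sets bits 1 3 -> bits=01010000
Op 2: insert yak -> sets bits 2 4 -> bits=01111000
Op 3: query pig -> checks bit1=1, bit5=0 (has a 0) -> no
Op 4: insert pig -> sets bits 1 5 -> bits=01111100
Op 5: insert koi -> sets bits 6 7 -> bits=01111111
Op 6: insert ram -> sets bits 1 5 -> bits=01111111
Op 7: query hen -> checks bit1=1, bit3=1 (all 1) -> maybe
Query results in order: no maybe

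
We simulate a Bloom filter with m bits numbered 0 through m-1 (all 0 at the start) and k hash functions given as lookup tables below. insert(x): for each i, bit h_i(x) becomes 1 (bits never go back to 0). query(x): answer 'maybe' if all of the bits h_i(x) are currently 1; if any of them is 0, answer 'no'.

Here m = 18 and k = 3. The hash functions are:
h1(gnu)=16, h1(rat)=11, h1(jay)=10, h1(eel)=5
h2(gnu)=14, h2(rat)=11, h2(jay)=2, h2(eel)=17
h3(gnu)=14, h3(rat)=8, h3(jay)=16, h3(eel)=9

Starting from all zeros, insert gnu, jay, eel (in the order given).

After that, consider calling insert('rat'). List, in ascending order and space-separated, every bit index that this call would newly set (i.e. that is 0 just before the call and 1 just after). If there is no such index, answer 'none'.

Answer: 8 11

Derivation:
Start: bits=000000000000000000
After insert 'gnu': sets bits 14 16 -> bits=000000000000001010
After insert 'jay': sets bits 2 10 16 -> bits=001000000010001010
After insert 'eel': sets bits 5 9 17 -> bits=001001000110001011
insert 'rat' would touch bits 8 11; currently bit8=0, bit11=0
Bits that are 0 among those (would change 0->1): 8 11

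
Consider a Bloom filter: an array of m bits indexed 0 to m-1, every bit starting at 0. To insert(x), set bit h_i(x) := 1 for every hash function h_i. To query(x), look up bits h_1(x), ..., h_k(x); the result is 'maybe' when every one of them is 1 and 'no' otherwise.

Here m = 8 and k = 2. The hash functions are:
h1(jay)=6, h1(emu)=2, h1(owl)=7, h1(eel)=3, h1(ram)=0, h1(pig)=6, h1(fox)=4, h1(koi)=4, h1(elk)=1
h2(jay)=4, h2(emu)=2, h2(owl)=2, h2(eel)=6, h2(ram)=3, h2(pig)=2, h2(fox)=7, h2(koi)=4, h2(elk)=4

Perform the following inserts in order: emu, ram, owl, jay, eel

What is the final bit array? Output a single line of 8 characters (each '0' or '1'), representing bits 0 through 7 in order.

Start: bits=00000000
After insert 'emu': sets bits 2 -> bits=00100000
After insert 'ram': sets bits 0 3 -> bits=10110000
After insert 'owl': sets bits 2 7 -> bits=10110001
After insert 'jay': sets bits 4 6 -> bits=10111011
After insert 'eel': sets bits 3 6 -> bits=10111011

Answer: 10111011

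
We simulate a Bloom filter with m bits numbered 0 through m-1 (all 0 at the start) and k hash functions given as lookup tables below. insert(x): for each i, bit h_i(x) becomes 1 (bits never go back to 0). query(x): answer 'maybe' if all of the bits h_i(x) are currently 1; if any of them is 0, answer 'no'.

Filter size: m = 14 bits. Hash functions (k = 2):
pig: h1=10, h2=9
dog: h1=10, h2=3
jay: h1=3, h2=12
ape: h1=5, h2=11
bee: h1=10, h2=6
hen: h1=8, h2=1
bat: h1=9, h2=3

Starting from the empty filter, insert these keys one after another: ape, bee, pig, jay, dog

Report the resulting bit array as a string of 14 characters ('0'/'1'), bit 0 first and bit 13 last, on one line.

Start: bits=00000000000000
After insert 'ape': sets bits 5 11 -> bits=00000100000100
After insert 'bee': sets bits 6 10 -> bits=00000110001100
After insert 'pig': sets bits 9 10 -> bits=00000110011100
After insert 'jay': sets bits 3 12 -> bits=00010110011110
After insert 'dog': sets bits 3 10 -> bits=00010110011110

Answer: 00010110011110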